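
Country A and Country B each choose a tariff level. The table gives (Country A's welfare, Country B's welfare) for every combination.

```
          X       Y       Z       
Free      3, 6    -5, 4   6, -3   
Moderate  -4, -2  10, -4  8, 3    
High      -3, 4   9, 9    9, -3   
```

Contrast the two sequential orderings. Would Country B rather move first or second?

second

If Country A leads: Country B's best replies are Free→X, Moderate→Z, High→Y; Country A's induced payoffs 3, 8, 9; outcome (High, Y), payoffs (9, 9).
If Country B leads: Country A's best replies are X→Free, Y→Moderate, Z→High; Country B's induced payoffs 6, -4, -3; outcome (Free, X), payoffs (3, 6).
Country B gets 6 moving first and 9 moving second, so Country B prefers to move second.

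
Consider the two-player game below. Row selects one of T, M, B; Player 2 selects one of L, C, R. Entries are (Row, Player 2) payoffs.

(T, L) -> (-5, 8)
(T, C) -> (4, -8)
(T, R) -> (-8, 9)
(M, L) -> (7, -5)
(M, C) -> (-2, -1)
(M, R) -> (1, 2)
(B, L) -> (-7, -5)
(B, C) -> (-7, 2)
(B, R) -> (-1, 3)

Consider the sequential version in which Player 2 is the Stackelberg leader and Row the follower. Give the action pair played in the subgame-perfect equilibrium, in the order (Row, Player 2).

Work backward from Row's decision.
- L: BR = M, leader payoff -5.
- C: BR = T, leader payoff -8.
- R: BR = M, leader payoff 2.
Player 2's induced payoffs are -5, -8, 2, so Player 2 commits to R. Subgame-perfect outcome: (M, R) with payoffs (1, 2).

(M, R)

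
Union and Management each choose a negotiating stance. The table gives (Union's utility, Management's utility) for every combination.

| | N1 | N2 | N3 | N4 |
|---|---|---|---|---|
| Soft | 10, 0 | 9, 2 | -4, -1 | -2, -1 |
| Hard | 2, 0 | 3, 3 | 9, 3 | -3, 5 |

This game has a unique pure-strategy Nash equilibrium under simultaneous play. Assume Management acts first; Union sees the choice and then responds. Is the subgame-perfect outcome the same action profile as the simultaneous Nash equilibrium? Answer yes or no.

no

Union best-responds to each possible Management move:
- N1: Union compares 10, 2 and picks Soft; Management would get 0.
- N2: Union compares 9, 3 and picks Soft; Management would get 2.
- N3: Union compares -4, 9 and picks Hard; Management would get 3.
- N4: Union compares -2, -3 and picks Soft; Management would get -1.
Among 0, 2, 3, -1, the best is 3 at N3. Subgame-perfect outcome: (Hard, N3) with payoffs (9, 3).
For the simultaneous game, intersect best replies.
Union's best replies: N1→Soft; N2→Soft; N3→Hard; N4→Soft.
Management's best replies: Soft→N2; Hard→N4.
The unique mutual best reply is (Soft, N2), giving (9, 2).
Sequential outcome (Hard, N3) differs from the Nash profile (Soft, N2).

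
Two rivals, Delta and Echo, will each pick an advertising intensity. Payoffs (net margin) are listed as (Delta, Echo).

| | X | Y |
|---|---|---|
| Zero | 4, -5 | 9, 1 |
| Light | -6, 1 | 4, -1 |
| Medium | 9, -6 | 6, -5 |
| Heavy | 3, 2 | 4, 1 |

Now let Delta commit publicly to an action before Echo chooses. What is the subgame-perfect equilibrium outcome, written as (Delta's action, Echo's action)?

Solve by backward induction (Delta leads).
- Zero: Echo compares -5, 1 and picks Y; Delta would get 9.
- Light: Echo compares 1, -1 and picks X; Delta would get -6.
- Medium: Echo compares -6, -5 and picks Y; Delta would get 6.
- Heavy: Echo compares 2, 1 and picks X; Delta would get 3.
Maximizing over 9, -6, 6, 3, Delta chooses Zero. Subgame-perfect outcome: (Zero, Y) with payoffs (9, 1).

(Zero, Y)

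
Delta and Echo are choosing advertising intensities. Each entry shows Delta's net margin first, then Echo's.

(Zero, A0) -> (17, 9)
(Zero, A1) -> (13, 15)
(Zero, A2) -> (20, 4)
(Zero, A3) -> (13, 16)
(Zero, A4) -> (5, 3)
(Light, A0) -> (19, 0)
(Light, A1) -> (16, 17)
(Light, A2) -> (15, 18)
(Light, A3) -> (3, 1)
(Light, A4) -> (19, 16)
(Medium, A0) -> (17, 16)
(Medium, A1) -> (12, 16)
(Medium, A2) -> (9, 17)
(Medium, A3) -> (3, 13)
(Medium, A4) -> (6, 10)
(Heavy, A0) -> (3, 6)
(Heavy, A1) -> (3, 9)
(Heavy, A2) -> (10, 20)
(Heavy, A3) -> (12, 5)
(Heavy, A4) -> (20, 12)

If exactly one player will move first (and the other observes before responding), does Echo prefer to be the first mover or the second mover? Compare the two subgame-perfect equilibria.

second

If Delta leads: Echo's best replies are Zero→A3, Light→A2, Medium→A2, Heavy→A2; Delta's induced payoffs 13, 15, 9, 10; outcome (Light, A2), payoffs (15, 18).
If Echo leads: Delta's best replies are A0→Light, A1→Light, A2→Zero, A3→Zero, A4→Heavy; Echo's induced payoffs 0, 17, 4, 16, 12; outcome (Light, A1), payoffs (16, 17).
Echo gets 17 moving first and 18 moving second, so Echo prefers to move second.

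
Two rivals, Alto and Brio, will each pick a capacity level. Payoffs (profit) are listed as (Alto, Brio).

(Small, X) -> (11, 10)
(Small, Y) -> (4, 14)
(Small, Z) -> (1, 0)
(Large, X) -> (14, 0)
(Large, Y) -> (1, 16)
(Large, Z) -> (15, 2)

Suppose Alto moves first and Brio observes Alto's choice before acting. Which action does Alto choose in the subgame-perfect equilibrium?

Brio best-responds to each possible Alto move:
- Small → Brio plays Y (best of 10, 14, 0); Alto gets 4.
- Large → Brio plays Y (best of 0, 16, 2); Alto gets 1.
Among 4, 1, the best is 4 at Small. Subgame-perfect outcome: (Small, Y) with payoffs (4, 14).

Small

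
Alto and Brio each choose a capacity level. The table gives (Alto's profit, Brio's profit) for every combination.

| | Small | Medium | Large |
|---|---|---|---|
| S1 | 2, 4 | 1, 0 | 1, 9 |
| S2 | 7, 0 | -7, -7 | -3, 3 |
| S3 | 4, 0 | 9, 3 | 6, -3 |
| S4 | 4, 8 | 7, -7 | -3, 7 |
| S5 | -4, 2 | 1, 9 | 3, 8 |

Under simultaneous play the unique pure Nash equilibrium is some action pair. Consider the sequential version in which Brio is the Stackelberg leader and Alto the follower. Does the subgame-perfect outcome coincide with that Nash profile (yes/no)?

Alto best-responds to each possible Brio move:
- Small → Alto plays S2 (best of 2, 7, 4, 4, -4); Brio gets 0.
- Medium → Alto plays S3 (best of 1, -7, 9, 7, 1); Brio gets 3.
- Large → Alto plays S3 (best of 1, -3, 6, -3, 3); Brio gets -3.
Maximizing over 0, 3, -3, Brio chooses Medium. Subgame-perfect outcome: (S3, Medium) with payoffs (9, 3).
Under simultaneous play:
Alto's best replies: Small→S2; Medium→S3; Large→S3.
Brio's best replies: S1→Large; S2→Large; S3→Medium; S4→Small; S5→Medium.
Only (S3, Medium) has each player best-responding; Nash payoffs (9, 3).
Sequential outcome (S3, Medium) coincides with the Nash profile (S3, Medium).

yes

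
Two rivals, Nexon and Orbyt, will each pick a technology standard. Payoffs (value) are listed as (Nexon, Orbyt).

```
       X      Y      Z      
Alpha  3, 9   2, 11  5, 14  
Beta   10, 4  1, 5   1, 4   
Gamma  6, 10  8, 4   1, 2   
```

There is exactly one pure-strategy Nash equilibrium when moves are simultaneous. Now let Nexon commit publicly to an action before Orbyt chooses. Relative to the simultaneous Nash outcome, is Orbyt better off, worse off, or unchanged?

Work backward from Orbyt's decision.
- Alpha: BR = Z, leader payoff 5.
- Beta: BR = Y, leader payoff 1.
- Gamma: BR = X, leader payoff 6.
Among 5, 1, 6, the best is 6 at Gamma. Subgame-perfect outcome: (Gamma, X) with payoffs (6, 10).
Now find the simultaneous Nash equilibrium.
Nexon's best replies: X→Beta; Y→Gamma; Z→Alpha.
Orbyt's best replies: Alpha→Z; Beta→Y; Gamma→X.
Only (Alpha, Z) has each player best-responding; Nash payoffs (5, 14).
Orbyt earns 10 sequentially versus 14 at the Nash outcome: worse off.

worse off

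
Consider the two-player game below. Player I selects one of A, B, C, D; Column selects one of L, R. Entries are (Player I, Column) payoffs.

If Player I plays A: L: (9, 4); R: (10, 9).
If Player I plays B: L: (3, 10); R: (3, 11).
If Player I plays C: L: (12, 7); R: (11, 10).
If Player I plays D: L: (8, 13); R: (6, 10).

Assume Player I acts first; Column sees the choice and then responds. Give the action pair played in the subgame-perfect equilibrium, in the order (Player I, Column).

(C, R)

Backward induction with Player I moving first.
- A → Column plays R (best of 4, 9); Player I gets 10.
- B → Column plays R (best of 10, 11); Player I gets 3.
- C → Column plays R (best of 7, 10); Player I gets 11.
- D → Column plays L (best of 13, 10); Player I gets 8.
Maximizing over 10, 3, 11, 8, Player I chooses C. Subgame-perfect outcome: (C, R) with payoffs (11, 10).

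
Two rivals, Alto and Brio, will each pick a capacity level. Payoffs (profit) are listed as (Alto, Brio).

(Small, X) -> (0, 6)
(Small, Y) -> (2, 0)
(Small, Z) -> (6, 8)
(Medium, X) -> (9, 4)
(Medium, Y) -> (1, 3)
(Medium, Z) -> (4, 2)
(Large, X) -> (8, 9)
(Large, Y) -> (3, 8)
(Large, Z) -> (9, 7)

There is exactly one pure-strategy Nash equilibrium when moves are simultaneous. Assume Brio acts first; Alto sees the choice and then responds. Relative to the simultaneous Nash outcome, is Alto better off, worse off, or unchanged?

worse off

Solve by backward induction (Brio leads).
- X → Alto plays Medium (best of 0, 9, 8); Brio gets 4.
- Y → Alto plays Large (best of 2, 1, 3); Brio gets 8.
- Z → Alto plays Large (best of 6, 4, 9); Brio gets 7.
Maximizing over 4, 8, 7, Brio chooses Y. Subgame-perfect outcome: (Large, Y) with payoffs (3, 8).
Now find the simultaneous Nash equilibrium.
Alto's best replies: X→Medium; Y→Large; Z→Large.
Brio's best replies: Small→Z; Medium→X; Large→X.
Only (Medium, X) has each player best-responding; Nash payoffs (9, 4).
Alto earns 3 sequentially versus 9 at the Nash outcome: worse off.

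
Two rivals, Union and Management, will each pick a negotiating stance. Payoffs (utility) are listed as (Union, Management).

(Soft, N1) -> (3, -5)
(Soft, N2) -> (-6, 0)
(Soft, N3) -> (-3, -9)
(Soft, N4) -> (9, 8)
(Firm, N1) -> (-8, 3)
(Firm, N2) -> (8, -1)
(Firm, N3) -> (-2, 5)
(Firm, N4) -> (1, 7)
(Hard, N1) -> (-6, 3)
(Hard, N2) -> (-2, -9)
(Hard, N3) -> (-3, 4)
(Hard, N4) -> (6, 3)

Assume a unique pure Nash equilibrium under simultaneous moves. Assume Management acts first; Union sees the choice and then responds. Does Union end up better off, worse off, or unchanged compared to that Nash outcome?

Union best-responds to each possible Management move:
- N1: Union compares 3, -8, -6 and picks Soft; Management would get -5.
- N2: Union compares -6, 8, -2 and picks Firm; Management would get -1.
- N3: Union compares -3, -2, -3 and picks Firm; Management would get 5.
- N4: Union compares 9, 1, 6 and picks Soft; Management would get 8.
Management's induced payoffs are -5, -1, 5, 8, so Management commits to N4. Subgame-perfect outcome: (Soft, N4) with payoffs (9, 8).
Now find the simultaneous Nash equilibrium.
Union's best replies: N1→Soft; N2→Firm; N3→Firm; N4→Soft.
Management's best replies: Soft→N4; Firm→N4; Hard→N3.
The unique mutual best reply is (Soft, N4), giving (9, 8).
Union earns 9 sequentially versus 9 at the Nash outcome: unchanged.

unchanged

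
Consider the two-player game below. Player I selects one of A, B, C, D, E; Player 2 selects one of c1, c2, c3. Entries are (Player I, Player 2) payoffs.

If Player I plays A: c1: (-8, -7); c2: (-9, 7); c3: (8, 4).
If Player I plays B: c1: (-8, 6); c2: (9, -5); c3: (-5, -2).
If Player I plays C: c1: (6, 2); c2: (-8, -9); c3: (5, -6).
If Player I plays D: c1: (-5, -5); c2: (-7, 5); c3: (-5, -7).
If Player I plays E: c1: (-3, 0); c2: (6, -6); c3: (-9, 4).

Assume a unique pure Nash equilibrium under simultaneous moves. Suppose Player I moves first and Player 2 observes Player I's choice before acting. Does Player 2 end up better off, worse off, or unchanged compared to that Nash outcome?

Player 2 best-responds to each possible Player I move:
- A: Player 2 compares -7, 7, 4 and picks c2; Player I would get -9.
- B: Player 2 compares 6, -5, -2 and picks c1; Player I would get -8.
- C: Player 2 compares 2, -9, -6 and picks c1; Player I would get 6.
- D: Player 2 compares -5, 5, -7 and picks c2; Player I would get -7.
- E: Player 2 compares 0, -6, 4 and picks c3; Player I would get -9.
Player I's induced payoffs are -9, -8, 6, -7, -9, so Player I commits to C. Subgame-perfect outcome: (C, c1) with payoffs (6, 2).
Under simultaneous play:
Player I's best replies: c1→C; c2→B; c3→A.
Player 2's best replies: A→c2; B→c1; C→c1; D→c2; E→c3.
The unique mutual best reply is (C, c1), giving (6, 2).
Player 2 earns 2 sequentially versus 2 at the Nash outcome: unchanged.

unchanged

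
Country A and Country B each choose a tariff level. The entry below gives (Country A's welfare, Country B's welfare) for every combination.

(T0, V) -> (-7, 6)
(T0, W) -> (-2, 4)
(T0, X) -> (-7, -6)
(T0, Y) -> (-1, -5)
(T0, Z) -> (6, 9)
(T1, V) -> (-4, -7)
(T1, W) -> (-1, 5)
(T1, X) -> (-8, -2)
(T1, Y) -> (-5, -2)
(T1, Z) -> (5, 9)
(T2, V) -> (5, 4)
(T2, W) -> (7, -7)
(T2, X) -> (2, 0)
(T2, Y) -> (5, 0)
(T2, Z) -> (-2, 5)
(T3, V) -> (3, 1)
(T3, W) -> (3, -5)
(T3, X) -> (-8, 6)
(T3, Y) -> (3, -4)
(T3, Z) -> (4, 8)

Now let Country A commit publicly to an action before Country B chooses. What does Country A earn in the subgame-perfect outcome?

6

Solve by backward induction (Country A leads).
- T0: Country B compares 6, 4, -6, -5, 9 and picks Z; Country A would get 6.
- T1: Country B compares -7, 5, -2, -2, 9 and picks Z; Country A would get 5.
- T2: Country B compares 4, -7, 0, 0, 5 and picks Z; Country A would get -2.
- T3: Country B compares 1, -5, 6, -4, 8 and picks Z; Country A would get 4.
Among 6, 5, -2, 4, the best is 6 at T0. Subgame-perfect outcome: (T0, Z) with payoffs (6, 9).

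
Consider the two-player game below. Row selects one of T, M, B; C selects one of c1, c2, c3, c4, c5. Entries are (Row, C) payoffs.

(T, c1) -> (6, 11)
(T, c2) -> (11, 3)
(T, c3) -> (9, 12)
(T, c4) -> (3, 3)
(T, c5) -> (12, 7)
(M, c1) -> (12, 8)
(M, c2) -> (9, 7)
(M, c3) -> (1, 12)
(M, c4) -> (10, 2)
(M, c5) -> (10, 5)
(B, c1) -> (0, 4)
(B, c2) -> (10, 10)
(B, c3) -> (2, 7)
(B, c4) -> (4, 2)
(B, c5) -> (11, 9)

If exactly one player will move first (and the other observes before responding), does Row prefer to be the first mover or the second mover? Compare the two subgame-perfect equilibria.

If Row leads: C's best replies are T→c3, M→c3, B→c2; Row's induced payoffs 9, 1, 10; outcome (B, c2), payoffs (10, 10).
If C leads: Row's best replies are c1→M, c2→T, c3→T, c4→M, c5→T; C's induced payoffs 8, 3, 12, 2, 7; outcome (T, c3), payoffs (9, 12).
Row gets 10 moving first and 9 moving second, so Row prefers to move first.

first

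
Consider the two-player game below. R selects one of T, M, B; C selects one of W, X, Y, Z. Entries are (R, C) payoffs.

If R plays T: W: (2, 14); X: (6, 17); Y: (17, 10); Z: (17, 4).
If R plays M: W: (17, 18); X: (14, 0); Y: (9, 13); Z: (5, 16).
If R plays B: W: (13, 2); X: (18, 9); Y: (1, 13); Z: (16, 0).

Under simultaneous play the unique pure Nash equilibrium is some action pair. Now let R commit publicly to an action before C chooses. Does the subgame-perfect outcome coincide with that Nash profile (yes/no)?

C best-responds to each possible R move:
- T → C plays X (best of 14, 17, 10, 4); R gets 6.
- M → C plays W (best of 18, 0, 13, 16); R gets 17.
- B → C plays Y (best of 2, 9, 13, 0); R gets 1.
R's induced payoffs are 6, 17, 1, so R commits to M. Subgame-perfect outcome: (M, W) with payoffs (17, 18).
For the simultaneous game, intersect best replies.
R's best replies: W→M; X→B; Y→T; Z→T.
C's best replies: T→X; M→W; B→Y.
Only (M, W) has each player best-responding; Nash payoffs (17, 18).
Sequential outcome (M, W) coincides with the Nash profile (M, W).

yes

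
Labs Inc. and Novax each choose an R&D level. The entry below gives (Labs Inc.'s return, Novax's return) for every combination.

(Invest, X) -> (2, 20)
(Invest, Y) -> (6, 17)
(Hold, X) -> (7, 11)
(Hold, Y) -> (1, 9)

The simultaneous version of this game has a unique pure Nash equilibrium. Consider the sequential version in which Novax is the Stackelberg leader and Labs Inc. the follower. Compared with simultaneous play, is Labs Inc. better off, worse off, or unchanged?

worse off

Work backward from Labs Inc.'s decision.
- X → Labs Inc. plays Hold (best of 2, 7); Novax gets 11.
- Y → Labs Inc. plays Invest (best of 6, 1); Novax gets 17.
Among 11, 17, the best is 17 at Y. Subgame-perfect outcome: (Invest, Y) with payoffs (6, 17).
For the simultaneous game, intersect best replies.
Labs Inc.'s best replies: X→Hold; Y→Invest.
Novax's best replies: Invest→X; Hold→X.
The unique mutual best reply is (Hold, X), giving (7, 11).
Labs Inc. earns 6 sequentially versus 7 at the Nash outcome: worse off.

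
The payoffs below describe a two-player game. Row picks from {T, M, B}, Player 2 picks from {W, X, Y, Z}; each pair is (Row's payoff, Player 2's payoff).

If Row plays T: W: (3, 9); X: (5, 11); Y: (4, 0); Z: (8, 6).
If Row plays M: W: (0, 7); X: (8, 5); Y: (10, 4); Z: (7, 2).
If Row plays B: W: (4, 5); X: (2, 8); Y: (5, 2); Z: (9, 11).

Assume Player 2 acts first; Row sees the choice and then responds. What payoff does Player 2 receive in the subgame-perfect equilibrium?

11

Work backward from Row's decision.
- W: BR = B, leader payoff 5.
- X: BR = M, leader payoff 5.
- Y: BR = M, leader payoff 4.
- Z: BR = B, leader payoff 11.
Among 5, 5, 4, 11, the best is 11 at Z. Subgame-perfect outcome: (B, Z) with payoffs (9, 11).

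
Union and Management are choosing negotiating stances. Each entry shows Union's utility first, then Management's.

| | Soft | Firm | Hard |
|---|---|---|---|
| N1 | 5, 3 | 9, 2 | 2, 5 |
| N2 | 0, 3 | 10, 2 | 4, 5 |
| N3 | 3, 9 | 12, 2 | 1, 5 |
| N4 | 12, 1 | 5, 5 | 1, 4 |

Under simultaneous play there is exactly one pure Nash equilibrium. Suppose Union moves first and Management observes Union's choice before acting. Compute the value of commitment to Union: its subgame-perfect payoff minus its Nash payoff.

1

Management best-responds to each possible Union move:
- N1: Management compares 3, 2, 5 and picks Hard; Union would get 2.
- N2: Management compares 3, 2, 5 and picks Hard; Union would get 4.
- N3: Management compares 9, 2, 5 and picks Soft; Union would get 3.
- N4: Management compares 1, 5, 4 and picks Firm; Union would get 5.
Union's induced payoffs are 2, 4, 3, 5, so Union commits to N4. Subgame-perfect outcome: (N4, Firm) with payoffs (5, 5).
Under simultaneous play:
Union's best replies: Soft→N4; Firm→N3; Hard→N2.
Management's best replies: N1→Hard; N2→Hard; N3→Soft; N4→Firm.
The unique mutual best reply is (N2, Hard), giving (4, 5).
Union's commitment gain: 5 − 4 = 1.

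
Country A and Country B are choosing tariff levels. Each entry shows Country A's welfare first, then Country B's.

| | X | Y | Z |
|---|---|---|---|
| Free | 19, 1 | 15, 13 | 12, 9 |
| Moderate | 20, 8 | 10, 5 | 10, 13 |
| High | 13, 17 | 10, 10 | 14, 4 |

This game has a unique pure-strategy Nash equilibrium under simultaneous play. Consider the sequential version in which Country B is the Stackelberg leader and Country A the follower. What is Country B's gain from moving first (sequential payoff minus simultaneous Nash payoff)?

0

Backward induction with Country B moving first.
- X → Country A plays Moderate (best of 19, 20, 13); Country B gets 8.
- Y → Country A plays Free (best of 15, 10, 10); Country B gets 13.
- Z → Country A plays High (best of 12, 10, 14); Country B gets 4.
Country B's induced payoffs are 8, 13, 4, so Country B commits to Y. Subgame-perfect outcome: (Free, Y) with payoffs (15, 13).
For the simultaneous game, intersect best replies.
Country A's best replies: X→Moderate; Y→Free; Z→High.
Country B's best replies: Free→Y; Moderate→Z; High→X.
The unique mutual best reply is (Free, Y), giving (15, 13).
Country B's commitment gain: 13 − 13 = 0.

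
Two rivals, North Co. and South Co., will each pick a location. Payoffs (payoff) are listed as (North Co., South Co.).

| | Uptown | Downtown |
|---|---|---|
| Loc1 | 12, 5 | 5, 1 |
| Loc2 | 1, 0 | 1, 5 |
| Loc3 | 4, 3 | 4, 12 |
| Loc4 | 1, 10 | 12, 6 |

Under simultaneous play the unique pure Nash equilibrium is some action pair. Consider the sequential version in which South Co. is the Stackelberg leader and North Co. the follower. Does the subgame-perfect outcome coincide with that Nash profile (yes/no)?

Solve by backward induction (South Co. leads).
- Uptown: BR = Loc1, leader payoff 5.
- Downtown: BR = Loc4, leader payoff 6.
Among 5, 6, the best is 6 at Downtown. Subgame-perfect outcome: (Loc4, Downtown) with payoffs (12, 6).
For the simultaneous game, intersect best replies.
North Co.'s best replies: Uptown→Loc1; Downtown→Loc4.
South Co.'s best replies: Loc1→Uptown; Loc2→Downtown; Loc3→Downtown; Loc4→Uptown.
The unique mutual best reply is (Loc1, Uptown), giving (12, 5).
Sequential outcome (Loc4, Downtown) differs from the Nash profile (Loc1, Uptown).

no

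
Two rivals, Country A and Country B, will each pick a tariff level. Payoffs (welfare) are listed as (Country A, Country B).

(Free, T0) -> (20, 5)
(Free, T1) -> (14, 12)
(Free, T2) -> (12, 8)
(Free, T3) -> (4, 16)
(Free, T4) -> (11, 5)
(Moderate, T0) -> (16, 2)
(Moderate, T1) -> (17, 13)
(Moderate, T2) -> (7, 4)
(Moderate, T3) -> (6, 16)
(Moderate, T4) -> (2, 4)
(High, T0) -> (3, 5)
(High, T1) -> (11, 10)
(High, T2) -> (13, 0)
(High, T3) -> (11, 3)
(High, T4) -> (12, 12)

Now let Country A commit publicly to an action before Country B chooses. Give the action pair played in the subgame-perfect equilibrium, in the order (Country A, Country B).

Backward induction with Country A moving first.
- Free → Country B plays T3 (best of 5, 12, 8, 16, 5); Country A gets 4.
- Moderate → Country B plays T3 (best of 2, 13, 4, 16, 4); Country A gets 6.
- High → Country B plays T4 (best of 5, 10, 0, 3, 12); Country A gets 12.
Country A's induced payoffs are 4, 6, 12, so Country A commits to High. Subgame-perfect outcome: (High, T4) with payoffs (12, 12).

(High, T4)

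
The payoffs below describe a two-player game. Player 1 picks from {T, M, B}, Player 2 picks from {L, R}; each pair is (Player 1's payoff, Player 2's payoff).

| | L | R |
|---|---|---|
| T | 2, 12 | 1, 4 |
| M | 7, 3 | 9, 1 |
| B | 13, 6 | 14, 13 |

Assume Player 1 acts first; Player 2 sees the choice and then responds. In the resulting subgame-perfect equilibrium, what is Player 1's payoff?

14

Backward induction with Player 1 moving first.
- T: Player 2 compares 12, 4 and picks L; Player 1 would get 2.
- M: Player 2 compares 3, 1 and picks L; Player 1 would get 7.
- B: Player 2 compares 6, 13 and picks R; Player 1 would get 14.
Maximizing over 2, 7, 14, Player 1 chooses B. Subgame-perfect outcome: (B, R) with payoffs (14, 13).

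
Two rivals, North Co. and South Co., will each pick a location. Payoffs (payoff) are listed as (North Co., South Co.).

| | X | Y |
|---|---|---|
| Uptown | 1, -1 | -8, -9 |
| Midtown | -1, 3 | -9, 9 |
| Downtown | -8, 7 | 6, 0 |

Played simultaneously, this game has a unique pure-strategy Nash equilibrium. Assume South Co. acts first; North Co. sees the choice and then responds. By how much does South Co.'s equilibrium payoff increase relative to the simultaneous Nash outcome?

1

Work backward from North Co.'s decision.
- X → North Co. plays Uptown (best of 1, -1, -8); South Co. gets -1.
- Y → North Co. plays Downtown (best of -8, -9, 6); South Co. gets 0.
South Co.'s induced payoffs are -1, 0, so South Co. commits to Y. Subgame-perfect outcome: (Downtown, Y) with payoffs (6, 0).
Now find the simultaneous Nash equilibrium.
North Co.'s best replies: X→Uptown; Y→Downtown.
South Co.'s best replies: Uptown→X; Midtown→Y; Downtown→X.
The unique mutual best reply is (Uptown, X), giving (1, -1).
South Co.'s commitment gain: 0 − -1 = 1.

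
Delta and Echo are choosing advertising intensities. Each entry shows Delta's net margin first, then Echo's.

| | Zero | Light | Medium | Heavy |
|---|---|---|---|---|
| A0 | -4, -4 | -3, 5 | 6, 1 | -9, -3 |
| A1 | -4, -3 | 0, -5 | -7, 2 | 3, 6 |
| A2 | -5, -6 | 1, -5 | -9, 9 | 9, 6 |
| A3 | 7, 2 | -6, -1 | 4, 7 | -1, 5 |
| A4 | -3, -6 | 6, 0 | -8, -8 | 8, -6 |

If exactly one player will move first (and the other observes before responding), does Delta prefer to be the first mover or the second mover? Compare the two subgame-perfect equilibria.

second

If Delta leads: Echo's best replies are A0→Light, A1→Heavy, A2→Medium, A3→Medium, A4→Light; Delta's induced payoffs -3, 3, -9, 4, 6; outcome (A4, Light), payoffs (6, 0).
If Echo leads: Delta's best replies are Zero→A3, Light→A4, Medium→A0, Heavy→A2; Echo's induced payoffs 2, 0, 1, 6; outcome (A2, Heavy), payoffs (9, 6).
Delta gets 6 moving first and 9 moving second, so Delta prefers to move second.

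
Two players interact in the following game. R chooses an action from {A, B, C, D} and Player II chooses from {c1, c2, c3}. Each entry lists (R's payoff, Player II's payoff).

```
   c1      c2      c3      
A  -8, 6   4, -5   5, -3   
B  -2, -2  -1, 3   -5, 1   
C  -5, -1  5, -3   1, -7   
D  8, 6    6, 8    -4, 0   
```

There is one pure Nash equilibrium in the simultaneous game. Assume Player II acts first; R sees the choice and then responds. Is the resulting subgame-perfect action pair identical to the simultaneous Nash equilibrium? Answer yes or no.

Solve by backward induction (Player II leads).
- c1: BR = D, leader payoff 6.
- c2: BR = D, leader payoff 8.
- c3: BR = A, leader payoff -3.
Player II's induced payoffs are 6, 8, -3, so Player II commits to c2. Subgame-perfect outcome: (D, c2) with payoffs (6, 8).
For the simultaneous game, intersect best replies.
R's best replies: c1→D; c2→D; c3→A.
Player II's best replies: A→c1; B→c2; C→c1; D→c2.
The unique mutual best reply is (D, c2), giving (6, 8).
Sequential outcome (D, c2) coincides with the Nash profile (D, c2).

yes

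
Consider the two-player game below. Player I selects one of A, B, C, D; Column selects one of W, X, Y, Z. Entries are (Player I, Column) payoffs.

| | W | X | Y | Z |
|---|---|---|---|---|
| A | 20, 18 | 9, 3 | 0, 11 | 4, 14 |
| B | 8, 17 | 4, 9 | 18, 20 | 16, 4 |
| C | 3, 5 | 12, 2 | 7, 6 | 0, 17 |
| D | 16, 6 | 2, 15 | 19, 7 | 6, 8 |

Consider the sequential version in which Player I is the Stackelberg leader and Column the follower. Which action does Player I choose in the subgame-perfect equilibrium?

A

Column best-responds to each possible Player I move:
- A: Column compares 18, 3, 11, 14 and picks W; Player I would get 20.
- B: Column compares 17, 9, 20, 4 and picks Y; Player I would get 18.
- C: Column compares 5, 2, 6, 17 and picks Z; Player I would get 0.
- D: Column compares 6, 15, 7, 8 and picks X; Player I would get 2.
Player I's induced payoffs are 20, 18, 0, 2, so Player I commits to A. Subgame-perfect outcome: (A, W) with payoffs (20, 18).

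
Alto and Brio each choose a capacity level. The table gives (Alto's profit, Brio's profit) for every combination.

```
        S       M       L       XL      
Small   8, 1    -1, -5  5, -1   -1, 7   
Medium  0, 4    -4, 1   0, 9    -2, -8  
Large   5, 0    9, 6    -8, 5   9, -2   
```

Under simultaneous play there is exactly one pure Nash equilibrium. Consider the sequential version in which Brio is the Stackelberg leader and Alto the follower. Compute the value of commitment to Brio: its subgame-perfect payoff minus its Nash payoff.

Alto best-responds to each possible Brio move:
- S: BR = Small, leader payoff 1.
- M: BR = Large, leader payoff 6.
- L: BR = Small, leader payoff -1.
- XL: BR = Large, leader payoff -2.
Brio's induced payoffs are 1, 6, -1, -2, so Brio commits to M. Subgame-perfect outcome: (Large, M) with payoffs (9, 6).
Now find the simultaneous Nash equilibrium.
Alto's best replies: S→Small; M→Large; L→Small; XL→Large.
Brio's best replies: Small→XL; Medium→L; Large→M.
Only (Large, M) has each player best-responding; Nash payoffs (9, 6).
Brio's commitment gain: 6 − 6 = 0.

0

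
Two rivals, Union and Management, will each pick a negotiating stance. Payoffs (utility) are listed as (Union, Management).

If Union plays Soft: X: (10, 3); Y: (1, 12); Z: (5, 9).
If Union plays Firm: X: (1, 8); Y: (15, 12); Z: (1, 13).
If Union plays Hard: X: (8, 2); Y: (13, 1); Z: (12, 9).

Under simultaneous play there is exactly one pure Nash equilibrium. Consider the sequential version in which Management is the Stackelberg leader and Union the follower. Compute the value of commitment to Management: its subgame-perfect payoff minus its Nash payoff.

Solve by backward induction (Management leads).
- X: BR = Soft, leader payoff 3.
- Y: BR = Firm, leader payoff 12.
- Z: BR = Hard, leader payoff 9.
Among 3, 12, 9, the best is 12 at Y. Subgame-perfect outcome: (Firm, Y) with payoffs (15, 12).
Now find the simultaneous Nash equilibrium.
Union's best replies: X→Soft; Y→Firm; Z→Hard.
Management's best replies: Soft→Y; Firm→Z; Hard→Z.
The unique mutual best reply is (Hard, Z), giving (12, 9).
Management's commitment gain: 12 − 9 = 3.

3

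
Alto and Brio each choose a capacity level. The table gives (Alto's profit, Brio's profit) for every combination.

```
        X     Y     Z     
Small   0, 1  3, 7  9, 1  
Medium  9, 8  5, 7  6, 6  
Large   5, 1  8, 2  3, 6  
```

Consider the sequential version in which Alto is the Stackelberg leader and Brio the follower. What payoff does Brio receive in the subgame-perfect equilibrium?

8

Solve by backward induction (Alto leads).
- Small → Brio plays Y (best of 1, 7, 1); Alto gets 3.
- Medium → Brio plays X (best of 8, 7, 6); Alto gets 9.
- Large → Brio plays Z (best of 1, 2, 6); Alto gets 3.
Among 3, 9, 3, the best is 9 at Medium. Subgame-perfect outcome: (Medium, X) with payoffs (9, 8).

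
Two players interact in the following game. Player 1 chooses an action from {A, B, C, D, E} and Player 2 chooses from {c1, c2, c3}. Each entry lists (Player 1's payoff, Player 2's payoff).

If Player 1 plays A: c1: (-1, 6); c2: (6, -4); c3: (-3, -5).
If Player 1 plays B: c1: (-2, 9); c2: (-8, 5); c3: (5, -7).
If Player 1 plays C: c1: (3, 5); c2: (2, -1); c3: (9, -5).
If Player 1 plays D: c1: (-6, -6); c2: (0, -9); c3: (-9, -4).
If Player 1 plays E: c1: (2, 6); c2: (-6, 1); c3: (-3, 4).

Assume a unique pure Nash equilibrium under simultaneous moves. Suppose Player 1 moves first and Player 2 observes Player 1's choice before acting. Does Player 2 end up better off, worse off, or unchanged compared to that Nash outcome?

Work backward from Player 2's decision.
- A: Player 2 compares 6, -4, -5 and picks c1; Player 1 would get -1.
- B: Player 2 compares 9, 5, -7 and picks c1; Player 1 would get -2.
- C: Player 2 compares 5, -1, -5 and picks c1; Player 1 would get 3.
- D: Player 2 compares -6, -9, -4 and picks c3; Player 1 would get -9.
- E: Player 2 compares 6, 1, 4 and picks c1; Player 1 would get 2.
Maximizing over -1, -2, 3, -9, 2, Player 1 chooses C. Subgame-perfect outcome: (C, c1) with payoffs (3, 5).
Under simultaneous play:
Player 1's best replies: c1→C; c2→A; c3→C.
Player 2's best replies: A→c1; B→c1; C→c1; D→c3; E→c1.
Only (C, c1) has each player best-responding; Nash payoffs (3, 5).
Player 2 earns 5 sequentially versus 5 at the Nash outcome: unchanged.

unchanged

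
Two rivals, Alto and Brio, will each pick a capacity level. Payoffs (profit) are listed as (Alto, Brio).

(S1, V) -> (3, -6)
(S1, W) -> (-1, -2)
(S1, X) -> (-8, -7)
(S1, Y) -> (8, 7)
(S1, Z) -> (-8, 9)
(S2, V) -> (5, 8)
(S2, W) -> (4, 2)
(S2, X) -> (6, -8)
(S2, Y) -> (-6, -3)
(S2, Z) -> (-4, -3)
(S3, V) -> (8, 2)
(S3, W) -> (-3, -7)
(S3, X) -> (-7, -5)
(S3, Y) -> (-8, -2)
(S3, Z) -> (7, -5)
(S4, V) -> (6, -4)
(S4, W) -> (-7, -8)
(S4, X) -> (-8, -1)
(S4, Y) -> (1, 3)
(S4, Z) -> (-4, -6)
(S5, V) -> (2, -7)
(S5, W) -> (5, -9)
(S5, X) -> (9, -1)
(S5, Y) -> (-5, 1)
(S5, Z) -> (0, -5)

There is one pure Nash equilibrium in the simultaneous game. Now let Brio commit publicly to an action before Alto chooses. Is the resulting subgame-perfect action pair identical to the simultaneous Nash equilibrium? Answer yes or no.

no

Backward induction with Brio moving first.
- V → Alto plays S3 (best of 3, 5, 8, 6, 2); Brio gets 2.
- W → Alto plays S5 (best of -1, 4, -3, -7, 5); Brio gets -9.
- X → Alto plays S5 (best of -8, 6, -7, -8, 9); Brio gets -1.
- Y → Alto plays S1 (best of 8, -6, -8, 1, -5); Brio gets 7.
- Z → Alto plays S3 (best of -8, -4, 7, -4, 0); Brio gets -5.
Among 2, -9, -1, 7, -5, the best is 7 at Y. Subgame-perfect outcome: (S1, Y) with payoffs (8, 7).
For the simultaneous game, intersect best replies.
Alto's best replies: V→S3; W→S5; X→S5; Y→S1; Z→S3.
Brio's best replies: S1→Z; S2→V; S3→V; S4→Y; S5→Y.
The unique mutual best reply is (S3, V), giving (8, 2).
Sequential outcome (S1, Y) differs from the Nash profile (S3, V).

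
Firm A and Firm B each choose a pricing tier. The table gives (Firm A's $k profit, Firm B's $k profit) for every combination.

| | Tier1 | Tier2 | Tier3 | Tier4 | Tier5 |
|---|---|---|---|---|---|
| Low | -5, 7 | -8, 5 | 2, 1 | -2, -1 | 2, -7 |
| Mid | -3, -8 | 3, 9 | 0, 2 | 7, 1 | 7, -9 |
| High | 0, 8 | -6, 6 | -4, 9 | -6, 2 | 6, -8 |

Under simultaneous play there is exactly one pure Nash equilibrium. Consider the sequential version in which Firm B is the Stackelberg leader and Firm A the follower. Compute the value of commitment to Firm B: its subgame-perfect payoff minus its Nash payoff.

0

Backward induction with Firm B moving first.
- Tier1: BR = High, leader payoff 8.
- Tier2: BR = Mid, leader payoff 9.
- Tier3: BR = Low, leader payoff 1.
- Tier4: BR = Mid, leader payoff 1.
- Tier5: BR = Mid, leader payoff -9.
Among 8, 9, 1, 1, -9, the best is 9 at Tier2. Subgame-perfect outcome: (Mid, Tier2) with payoffs (3, 9).
Now find the simultaneous Nash equilibrium.
Firm A's best replies: Tier1→High; Tier2→Mid; Tier3→Low; Tier4→Mid; Tier5→Mid.
Firm B's best replies: Low→Tier1; Mid→Tier2; High→Tier3.
Only (Mid, Tier2) has each player best-responding; Nash payoffs (3, 9).
Firm B's commitment gain: 9 − 9 = 0.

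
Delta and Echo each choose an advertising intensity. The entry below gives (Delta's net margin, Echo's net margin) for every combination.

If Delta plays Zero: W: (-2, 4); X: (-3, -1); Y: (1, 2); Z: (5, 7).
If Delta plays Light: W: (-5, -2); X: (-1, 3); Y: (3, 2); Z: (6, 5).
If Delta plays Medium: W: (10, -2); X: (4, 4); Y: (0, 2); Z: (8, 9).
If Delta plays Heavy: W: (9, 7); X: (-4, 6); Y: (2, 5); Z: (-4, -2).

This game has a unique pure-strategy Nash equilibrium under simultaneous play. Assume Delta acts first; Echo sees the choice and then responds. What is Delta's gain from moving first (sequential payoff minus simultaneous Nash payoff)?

1

Work backward from Echo's decision.
- Zero → Echo plays Z (best of 4, -1, 2, 7); Delta gets 5.
- Light → Echo plays Z (best of -2, 3, 2, 5); Delta gets 6.
- Medium → Echo plays Z (best of -2, 4, 2, 9); Delta gets 8.
- Heavy → Echo plays W (best of 7, 6, 5, -2); Delta gets 9.
Among 5, 6, 8, 9, the best is 9 at Heavy. Subgame-perfect outcome: (Heavy, W) with payoffs (9, 7).
Under simultaneous play:
Delta's best replies: W→Medium; X→Medium; Y→Light; Z→Medium.
Echo's best replies: Zero→Z; Light→Z; Medium→Z; Heavy→W.
Only (Medium, Z) has each player best-responding; Nash payoffs (8, 9).
Delta's commitment gain: 9 − 8 = 1.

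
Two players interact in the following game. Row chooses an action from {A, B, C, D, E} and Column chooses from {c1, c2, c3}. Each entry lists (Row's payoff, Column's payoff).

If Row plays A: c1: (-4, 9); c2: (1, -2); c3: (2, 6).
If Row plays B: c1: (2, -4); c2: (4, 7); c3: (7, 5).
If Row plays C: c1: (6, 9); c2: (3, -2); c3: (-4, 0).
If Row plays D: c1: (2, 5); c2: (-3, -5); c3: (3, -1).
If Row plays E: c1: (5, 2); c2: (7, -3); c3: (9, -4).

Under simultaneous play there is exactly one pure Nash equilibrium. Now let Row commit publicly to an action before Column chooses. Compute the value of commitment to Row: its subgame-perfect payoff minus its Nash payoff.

0

Column best-responds to each possible Row move:
- A: BR = c1, leader payoff -4.
- B: BR = c2, leader payoff 4.
- C: BR = c1, leader payoff 6.
- D: BR = c1, leader payoff 2.
- E: BR = c1, leader payoff 5.
Row's induced payoffs are -4, 4, 6, 2, 5, so Row commits to C. Subgame-perfect outcome: (C, c1) with payoffs (6, 9).
Under simultaneous play:
Row's best replies: c1→C; c2→E; c3→E.
Column's best replies: A→c1; B→c2; C→c1; D→c1; E→c1.
Only (C, c1) has each player best-responding; Nash payoffs (6, 9).
Row's commitment gain: 6 − 6 = 0.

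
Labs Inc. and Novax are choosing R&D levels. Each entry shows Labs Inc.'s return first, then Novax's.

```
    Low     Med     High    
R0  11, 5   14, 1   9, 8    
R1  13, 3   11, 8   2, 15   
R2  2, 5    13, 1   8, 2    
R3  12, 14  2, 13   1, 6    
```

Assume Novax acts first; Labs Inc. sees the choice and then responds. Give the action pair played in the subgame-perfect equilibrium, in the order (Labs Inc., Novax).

(R0, High)

Labs Inc. best-responds to each possible Novax move:
- Low: BR = R1, leader payoff 3.
- Med: BR = R0, leader payoff 1.
- High: BR = R0, leader payoff 8.
Among 3, 1, 8, the best is 8 at High. Subgame-perfect outcome: (R0, High) with payoffs (9, 8).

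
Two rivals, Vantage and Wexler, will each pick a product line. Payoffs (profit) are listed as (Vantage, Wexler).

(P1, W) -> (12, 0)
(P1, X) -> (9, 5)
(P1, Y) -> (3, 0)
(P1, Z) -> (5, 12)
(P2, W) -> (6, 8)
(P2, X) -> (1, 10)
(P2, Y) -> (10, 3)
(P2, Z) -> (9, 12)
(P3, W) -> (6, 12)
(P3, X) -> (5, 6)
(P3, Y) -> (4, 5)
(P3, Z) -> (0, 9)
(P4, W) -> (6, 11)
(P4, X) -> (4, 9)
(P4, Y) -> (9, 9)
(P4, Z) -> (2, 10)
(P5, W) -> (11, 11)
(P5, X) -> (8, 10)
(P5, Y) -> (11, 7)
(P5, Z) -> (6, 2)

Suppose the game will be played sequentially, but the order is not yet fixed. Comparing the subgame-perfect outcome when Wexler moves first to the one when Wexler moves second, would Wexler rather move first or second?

If Vantage leads: Wexler's best replies are P1→Z, P2→Z, P3→W, P4→W, P5→W; Vantage's induced payoffs 5, 9, 6, 6, 11; outcome (P5, W), payoffs (11, 11).
If Wexler leads: Vantage's best replies are W→P1, X→P1, Y→P5, Z→P2; Wexler's induced payoffs 0, 5, 7, 12; outcome (P2, Z), payoffs (9, 12).
Wexler gets 12 moving first and 11 moving second, so Wexler prefers to move first.

first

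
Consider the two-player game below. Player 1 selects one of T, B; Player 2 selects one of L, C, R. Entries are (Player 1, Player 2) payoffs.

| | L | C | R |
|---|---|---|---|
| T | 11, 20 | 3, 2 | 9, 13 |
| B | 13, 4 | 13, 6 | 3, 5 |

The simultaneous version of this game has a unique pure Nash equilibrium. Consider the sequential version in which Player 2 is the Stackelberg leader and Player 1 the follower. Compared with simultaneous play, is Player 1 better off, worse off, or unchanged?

Backward induction with Player 2 moving first.
- L → Player 1 plays B (best of 11, 13); Player 2 gets 4.
- C → Player 1 plays B (best of 3, 13); Player 2 gets 6.
- R → Player 1 plays T (best of 9, 3); Player 2 gets 13.
Maximizing over 4, 6, 13, Player 2 chooses R. Subgame-perfect outcome: (T, R) with payoffs (9, 13).
For the simultaneous game, intersect best replies.
Player 1's best replies: L→B; C→B; R→T.
Player 2's best replies: T→L; B→C.
Only (B, C) has each player best-responding; Nash payoffs (13, 6).
Player 1 earns 9 sequentially versus 13 at the Nash outcome: worse off.

worse off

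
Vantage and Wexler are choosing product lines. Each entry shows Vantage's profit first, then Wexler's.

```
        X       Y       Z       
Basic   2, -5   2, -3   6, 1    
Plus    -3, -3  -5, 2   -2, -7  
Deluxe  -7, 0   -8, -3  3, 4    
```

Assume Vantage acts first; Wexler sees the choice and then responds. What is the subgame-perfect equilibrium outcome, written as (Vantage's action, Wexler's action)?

Solve by backward induction (Vantage leads).
- Basic → Wexler plays Z (best of -5, -3, 1); Vantage gets 6.
- Plus → Wexler plays Y (best of -3, 2, -7); Vantage gets -5.
- Deluxe → Wexler plays Z (best of 0, -3, 4); Vantage gets 3.
Vantage's induced payoffs are 6, -5, 3, so Vantage commits to Basic. Subgame-perfect outcome: (Basic, Z) with payoffs (6, 1).

(Basic, Z)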